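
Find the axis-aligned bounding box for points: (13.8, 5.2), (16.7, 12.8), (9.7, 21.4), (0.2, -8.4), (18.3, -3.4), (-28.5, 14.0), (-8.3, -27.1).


x range: [-28.5, 18.3]
y range: [-27.1, 21.4]
Bounding box: (-28.5,-27.1) to (18.3,21.4)

(-28.5,-27.1) to (18.3,21.4)


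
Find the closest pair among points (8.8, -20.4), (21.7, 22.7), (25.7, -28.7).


d(P0,P1) = 44.9891, d(P0,P2) = 18.8282, d(P1,P2) = 51.5554
Closest: P0 and P2

Closest pair: (8.8, -20.4) and (25.7, -28.7), distance = 18.8282


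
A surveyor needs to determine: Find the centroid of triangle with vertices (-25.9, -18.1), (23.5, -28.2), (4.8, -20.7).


Centroid = ((x_A+x_B+x_C)/3, (y_A+y_B+y_C)/3)
= (((-25.9)+23.5+4.8)/3, ((-18.1)+(-28.2)+(-20.7))/3)
= (0.8, -22.3333)

(0.8, -22.3333)


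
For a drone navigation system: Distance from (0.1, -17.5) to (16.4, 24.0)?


dx=16.3, dy=41.5
d^2 = 16.3^2 + 41.5^2 = 1987.94
d = sqrt(1987.94) = 44.5863

44.5863


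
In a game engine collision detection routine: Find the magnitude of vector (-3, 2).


|u| = sqrt((-3)^2 + 2^2) = sqrt(13) = 3.6056

3.6056


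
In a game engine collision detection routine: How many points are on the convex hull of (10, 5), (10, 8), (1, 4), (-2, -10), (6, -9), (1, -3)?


Convex hull vertices (CCW): (-2, -10), (6, -9), (10, 5), (10, 8), (1, 4)
Count = 5

5


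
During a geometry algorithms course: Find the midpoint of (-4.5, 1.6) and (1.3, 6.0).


M = (((-4.5)+1.3)/2, (1.6+6)/2)
= (-1.6, 3.8)

(-1.6, 3.8)


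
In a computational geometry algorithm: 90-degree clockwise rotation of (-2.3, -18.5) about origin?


90° CW: (x,y) -> (y, -x)
(-2.3,-18.5) -> (-18.5, 2.3)

(-18.5, 2.3)


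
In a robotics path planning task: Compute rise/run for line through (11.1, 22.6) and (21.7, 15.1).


slope = (y2-y1)/(x2-x1) = (15.1-22.6)/(21.7-11.1) = (-7.5)/10.6 = -0.7075

-0.7075


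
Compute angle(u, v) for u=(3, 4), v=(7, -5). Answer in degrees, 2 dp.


u.v = 1, |u| = sqrt(25) = 5, |v| = sqrt(74) = 8.6023
cos(theta) = u.v/(|u||v|) = 1/sqrt(1850) = 0.02325
theta = acos(0.02325) = 88.67 degrees

88.67 degrees


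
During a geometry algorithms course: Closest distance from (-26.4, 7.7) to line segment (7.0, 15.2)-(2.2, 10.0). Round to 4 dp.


Project P onto AB: t = 1 (clamped to [0,1])
Closest point on segment: (2.2, 10)
Distance: 28.6923

28.6923


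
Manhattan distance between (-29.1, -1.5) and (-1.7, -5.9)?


|(-29.1)-(-1.7)| + |(-1.5)-(-5.9)| = 27.4 + 4.4 = 31.8

31.8


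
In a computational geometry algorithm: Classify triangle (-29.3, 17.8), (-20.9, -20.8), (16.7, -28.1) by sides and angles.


Side lengths squared: AB^2=1560.52, BC^2=1467.05, CA^2=4222.81
Sorted: [1467.05, 1560.52, 4222.81]
By sides: Scalene, By angles: Obtuse

Scalene, Obtuse


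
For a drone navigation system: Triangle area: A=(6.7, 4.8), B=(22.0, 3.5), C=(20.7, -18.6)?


Area = |x_A(y_B-y_C) + x_B(y_C-y_A) + x_C(y_A-y_B)|/2
= |148.07 + (-514.8) + 26.91|/2
= 339.82/2 = 169.91

169.91


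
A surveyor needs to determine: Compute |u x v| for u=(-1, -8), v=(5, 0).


|u x v| = |(-1)*0 - (-8)*5|
= |0 - (-40)| = 40

40


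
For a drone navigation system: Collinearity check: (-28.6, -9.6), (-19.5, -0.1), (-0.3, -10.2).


Cross product: ((-19.5)-(-28.6))*((-10.2)-(-9.6)) - ((-0.1)-(-9.6))*((-0.3)-(-28.6))
= -274.31

No, not collinear


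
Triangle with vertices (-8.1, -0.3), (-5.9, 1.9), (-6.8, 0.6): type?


Side lengths squared: AB^2=9.68, BC^2=2.5, CA^2=2.5
Sorted: [2.5, 2.5, 9.68]
By sides: Isosceles, By angles: Obtuse

Isosceles, Obtuse


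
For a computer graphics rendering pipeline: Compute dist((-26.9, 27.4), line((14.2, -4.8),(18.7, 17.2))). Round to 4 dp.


|cross product| = 1049.1
|line direction| = sqrt(504.25) = 22.4555
Distance = 1049.1/sqrt(504.25) = 46.719

46.719


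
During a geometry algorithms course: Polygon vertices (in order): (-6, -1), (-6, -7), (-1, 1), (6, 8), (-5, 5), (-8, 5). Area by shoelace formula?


Shoelace sum: ((-6)*(-7) - (-6)*(-1)) + ((-6)*1 - (-1)*(-7)) + ((-1)*8 - 6*1) + (6*5 - (-5)*8) + ((-5)*5 - (-8)*5) + ((-8)*(-1) - (-6)*5)
= 132
Area = |132|/2 = 66

66


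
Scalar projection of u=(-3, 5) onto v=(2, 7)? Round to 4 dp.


u.v = 29, |v| = sqrt(53) = 7.2801
Scalar projection = u.v / |v| = 29 / sqrt(53) = 3.9835

3.9835


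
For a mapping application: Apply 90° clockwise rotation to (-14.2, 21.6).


90° CW: (x,y) -> (y, -x)
(-14.2,21.6) -> (21.6, 14.2)

(21.6, 14.2)


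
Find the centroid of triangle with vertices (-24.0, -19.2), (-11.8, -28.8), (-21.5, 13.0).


Centroid = ((x_A+x_B+x_C)/3, (y_A+y_B+y_C)/3)
= (((-24)+(-11.8)+(-21.5))/3, ((-19.2)+(-28.8)+13)/3)
= (-19.1, -11.6667)

(-19.1, -11.6667)


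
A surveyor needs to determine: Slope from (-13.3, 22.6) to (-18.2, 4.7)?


slope = (y2-y1)/(x2-x1) = (4.7-22.6)/((-18.2)-(-13.3)) = (-17.9)/(-4.9) = 3.6531

3.6531


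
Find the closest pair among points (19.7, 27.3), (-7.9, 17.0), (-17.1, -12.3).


d(P0,P1) = 29.4593, d(P0,P2) = 54.0592, d(P1,P2) = 30.7104
Closest: P0 and P1

Closest pair: (19.7, 27.3) and (-7.9, 17.0), distance = 29.4593


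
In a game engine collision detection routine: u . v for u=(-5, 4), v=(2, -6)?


u . v = u_x*v_x + u_y*v_y = (-5)*2 + 4*(-6)
= (-10) + (-24) = -34

-34


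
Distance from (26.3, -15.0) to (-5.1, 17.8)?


dx=-31.4, dy=32.8
d^2 = (-31.4)^2 + 32.8^2 = 2061.8
d = sqrt(2061.8) = 45.407

45.407


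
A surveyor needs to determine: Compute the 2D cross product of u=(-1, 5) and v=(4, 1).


u x v = u_x*v_y - u_y*v_x = (-1)*1 - 5*4
= (-1) - 20 = -21

-21


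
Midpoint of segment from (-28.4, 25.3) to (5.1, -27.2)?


M = (((-28.4)+5.1)/2, (25.3+(-27.2))/2)
= (-11.65, -0.95)

(-11.65, -0.95)


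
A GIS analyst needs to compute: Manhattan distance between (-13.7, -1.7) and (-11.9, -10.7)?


|(-13.7)-(-11.9)| + |(-1.7)-(-10.7)| = 1.8 + 9 = 10.8

10.8


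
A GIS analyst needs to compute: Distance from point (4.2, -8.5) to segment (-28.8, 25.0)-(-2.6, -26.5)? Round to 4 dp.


Project P onto AB: t = 0.7757 (clamped to [0,1])
Closest point on segment: (-8.4764, -14.949)
Distance: 14.2226

14.2226


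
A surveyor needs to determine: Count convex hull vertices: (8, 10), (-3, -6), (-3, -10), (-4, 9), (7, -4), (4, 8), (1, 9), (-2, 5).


Convex hull vertices (CCW): (-4, 9), (-3, -10), (7, -4), (8, 10)
Count = 4

4


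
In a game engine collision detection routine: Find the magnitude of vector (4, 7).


|u| = sqrt(4^2 + 7^2) = sqrt(65) = 8.0623

8.0623


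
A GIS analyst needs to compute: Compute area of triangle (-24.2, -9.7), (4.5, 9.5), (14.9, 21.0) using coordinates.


Area = |x_A(y_B-y_C) + x_B(y_C-y_A) + x_C(y_A-y_B)|/2
= |278.3 + 138.15 + (-286.08)|/2
= 130.37/2 = 65.185

65.185


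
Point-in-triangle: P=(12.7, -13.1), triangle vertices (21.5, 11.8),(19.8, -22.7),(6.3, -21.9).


Cross products: AB x AP = -261.27, BC x BP = -123.92, CA x CP = -81.92
All same sign? yes

Yes, inside


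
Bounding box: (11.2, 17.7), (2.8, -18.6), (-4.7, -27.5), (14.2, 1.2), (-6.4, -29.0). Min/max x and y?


x range: [-6.4, 14.2]
y range: [-29, 17.7]
Bounding box: (-6.4,-29) to (14.2,17.7)

(-6.4,-29) to (14.2,17.7)


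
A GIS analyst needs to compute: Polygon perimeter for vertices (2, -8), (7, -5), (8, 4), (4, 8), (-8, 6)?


Sides: (2, -8)->(7, -5): sqrt(34) = 5.830952, (7, -5)->(8, 4): sqrt(82) = 9.055385, (8, 4)->(4, 8): sqrt(32) = 5.656854, (4, 8)->(-8, 6): sqrt(148) = 12.165525, (-8, 6)->(2, -8): sqrt(296) = 17.204651
Sum = 49.913367
Perimeter = 49.9134

49.9134


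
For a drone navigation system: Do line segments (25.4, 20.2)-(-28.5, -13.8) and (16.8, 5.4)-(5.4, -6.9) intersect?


Cross products: d1=-62.94, d2=-338.31, d3=505.32, d4=780.69
d1*d2 < 0 and d3*d4 < 0? no

No, they don't intersect


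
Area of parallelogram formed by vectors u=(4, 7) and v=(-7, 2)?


|u x v| = |4*2 - 7*(-7)|
= |8 - (-49)| = 57

57


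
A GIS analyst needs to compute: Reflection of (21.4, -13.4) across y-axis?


Reflection over y-axis: (x,y) -> (-x,y)
(21.4, -13.4) -> (-21.4, -13.4)

(-21.4, -13.4)


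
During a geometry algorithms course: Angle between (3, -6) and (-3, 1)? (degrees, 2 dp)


u.v = -15, |u| = sqrt(45) = 6.7082, |v| = sqrt(10) = 3.1623
cos(theta) = u.v/(|u||v|) = -15/sqrt(450) = -0.707107
theta = acos(-0.707107) = 135 degrees

135 degrees


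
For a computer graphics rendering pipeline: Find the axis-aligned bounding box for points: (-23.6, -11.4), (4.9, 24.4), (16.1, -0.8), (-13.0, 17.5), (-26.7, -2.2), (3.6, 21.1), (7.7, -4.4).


x range: [-26.7, 16.1]
y range: [-11.4, 24.4]
Bounding box: (-26.7,-11.4) to (16.1,24.4)

(-26.7,-11.4) to (16.1,24.4)


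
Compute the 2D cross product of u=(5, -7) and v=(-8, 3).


u x v = u_x*v_y - u_y*v_x = 5*3 - (-7)*(-8)
= 15 - 56 = -41

-41


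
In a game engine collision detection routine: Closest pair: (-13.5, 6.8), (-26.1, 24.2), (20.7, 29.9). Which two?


d(P0,P1) = 21.483, d(P0,P2) = 41.2704, d(P1,P2) = 47.1458
Closest: P0 and P1

Closest pair: (-13.5, 6.8) and (-26.1, 24.2), distance = 21.483


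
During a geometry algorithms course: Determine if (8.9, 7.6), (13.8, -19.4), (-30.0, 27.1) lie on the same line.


Cross product: (13.8-8.9)*(27.1-7.6) - ((-19.4)-7.6)*((-30)-8.9)
= -954.75

No, not collinear


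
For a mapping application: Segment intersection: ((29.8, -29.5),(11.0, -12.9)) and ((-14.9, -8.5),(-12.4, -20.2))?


Cross products: d1=470.49, d2=292.03, d3=347.22, d4=525.68
d1*d2 < 0 and d3*d4 < 0? no

No, they don't intersect


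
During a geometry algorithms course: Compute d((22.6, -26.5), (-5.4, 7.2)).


dx=-28, dy=33.7
d^2 = (-28)^2 + 33.7^2 = 1919.69
d = sqrt(1919.69) = 43.8143

43.8143


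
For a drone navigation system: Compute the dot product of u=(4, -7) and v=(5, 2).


u . v = u_x*v_x + u_y*v_y = 4*5 + (-7)*2
= 20 + (-14) = 6

6


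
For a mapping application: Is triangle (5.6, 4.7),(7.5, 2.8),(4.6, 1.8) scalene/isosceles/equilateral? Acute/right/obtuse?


Side lengths squared: AB^2=7.22, BC^2=9.41, CA^2=9.41
Sorted: [7.22, 9.41, 9.41]
By sides: Isosceles, By angles: Acute

Isosceles, Acute


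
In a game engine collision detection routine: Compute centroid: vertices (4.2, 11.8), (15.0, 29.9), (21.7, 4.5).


Centroid = ((x_A+x_B+x_C)/3, (y_A+y_B+y_C)/3)
= ((4.2+15+21.7)/3, (11.8+29.9+4.5)/3)
= (13.6333, 15.4)

(13.6333, 15.4)


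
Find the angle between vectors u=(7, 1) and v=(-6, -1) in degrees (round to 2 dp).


u.v = -43, |u| = sqrt(50) = 7.0711, |v| = sqrt(37) = 6.0828
cos(theta) = u.v/(|u||v|) = -43/sqrt(1850) = -0.99973
theta = acos(-0.99973) = 178.67 degrees

178.67 degrees


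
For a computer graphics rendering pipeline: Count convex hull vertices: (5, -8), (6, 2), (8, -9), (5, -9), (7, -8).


Convex hull vertices (CCW): (5, -9), (8, -9), (6, 2), (5, -8)
Count = 4

4


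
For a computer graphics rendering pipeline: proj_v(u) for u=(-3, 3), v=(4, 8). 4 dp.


u.v = 12, |v| = sqrt(80) = 8.9443
Scalar projection = u.v / |v| = 12 / sqrt(80) = 1.3416

1.3416


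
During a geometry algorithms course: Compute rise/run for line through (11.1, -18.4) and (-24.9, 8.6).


slope = (y2-y1)/(x2-x1) = (8.6-(-18.4))/((-24.9)-11.1) = 27/(-36) = -0.75

-0.75


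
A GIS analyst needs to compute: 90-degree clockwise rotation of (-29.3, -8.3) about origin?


90° CW: (x,y) -> (y, -x)
(-29.3,-8.3) -> (-8.3, 29.3)

(-8.3, 29.3)


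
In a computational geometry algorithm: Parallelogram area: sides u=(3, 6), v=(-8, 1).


|u x v| = |3*1 - 6*(-8)|
= |3 - (-48)| = 51

51


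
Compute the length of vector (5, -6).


|u| = sqrt(5^2 + (-6)^2) = sqrt(61) = 7.8102

7.8102


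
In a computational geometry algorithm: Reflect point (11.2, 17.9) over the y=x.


Reflection over y=x: (x,y) -> (y,x)
(11.2, 17.9) -> (17.9, 11.2)

(17.9, 11.2)


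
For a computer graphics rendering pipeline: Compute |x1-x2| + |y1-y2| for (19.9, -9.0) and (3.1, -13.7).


|19.9-3.1| + |(-9)-(-13.7)| = 16.8 + 4.7 = 21.5

21.5


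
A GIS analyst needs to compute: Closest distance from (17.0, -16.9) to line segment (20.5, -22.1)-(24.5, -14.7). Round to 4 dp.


Project P onto AB: t = 0.346 (clamped to [0,1])
Closest point on segment: (21.8838, -19.5399)
Distance: 5.5517

5.5517


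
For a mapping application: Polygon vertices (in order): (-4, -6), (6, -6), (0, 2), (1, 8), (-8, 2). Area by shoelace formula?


Shoelace sum: ((-4)*(-6) - 6*(-6)) + (6*2 - 0*(-6)) + (0*8 - 1*2) + (1*2 - (-8)*8) + ((-8)*(-6) - (-4)*2)
= 192
Area = |192|/2 = 96

96


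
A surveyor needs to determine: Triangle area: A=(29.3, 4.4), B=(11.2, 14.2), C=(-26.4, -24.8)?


Area = |x_A(y_B-y_C) + x_B(y_C-y_A) + x_C(y_A-y_B)|/2
= |1142.7 + (-327.04) + 258.72|/2
= 1074.38/2 = 537.19

537.19


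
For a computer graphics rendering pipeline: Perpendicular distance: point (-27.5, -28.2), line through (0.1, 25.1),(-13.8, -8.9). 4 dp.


|cross product| = 197.53
|line direction| = sqrt(1349.21) = 36.7316
Distance = 197.53/sqrt(1349.21) = 5.3777

5.3777


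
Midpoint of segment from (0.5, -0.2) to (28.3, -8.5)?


M = ((0.5+28.3)/2, ((-0.2)+(-8.5))/2)
= (14.4, -4.35)

(14.4, -4.35)


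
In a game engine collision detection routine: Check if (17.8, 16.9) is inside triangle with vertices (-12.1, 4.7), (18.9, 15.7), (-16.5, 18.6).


Cross products: AB x AP = 49.3, BC x BP = -39.29, CA x CP = 469.29
All same sign? no

No, outside


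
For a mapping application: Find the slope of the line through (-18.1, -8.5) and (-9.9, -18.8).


slope = (y2-y1)/(x2-x1) = ((-18.8)-(-8.5))/((-9.9)-(-18.1)) = (-10.3)/8.2 = -1.2561

-1.2561


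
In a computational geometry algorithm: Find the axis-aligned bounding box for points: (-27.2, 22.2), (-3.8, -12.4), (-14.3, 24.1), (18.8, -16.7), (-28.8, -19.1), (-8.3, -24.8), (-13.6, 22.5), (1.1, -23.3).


x range: [-28.8, 18.8]
y range: [-24.8, 24.1]
Bounding box: (-28.8,-24.8) to (18.8,24.1)

(-28.8,-24.8) to (18.8,24.1)


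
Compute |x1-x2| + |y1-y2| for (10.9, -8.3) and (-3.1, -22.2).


|10.9-(-3.1)| + |(-8.3)-(-22.2)| = 14 + 13.9 = 27.9

27.9


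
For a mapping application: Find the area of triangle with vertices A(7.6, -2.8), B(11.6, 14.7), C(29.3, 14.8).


Area = |x_A(y_B-y_C) + x_B(y_C-y_A) + x_C(y_A-y_B)|/2
= |(-0.76) + 204.16 + (-512.75)|/2
= 309.35/2 = 154.675

154.675


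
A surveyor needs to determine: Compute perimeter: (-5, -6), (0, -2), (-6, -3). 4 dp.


Sides: (-5, -6)->(0, -2): sqrt(41) = 6.403124, (0, -2)->(-6, -3): sqrt(37) = 6.082763, (-6, -3)->(-5, -6): sqrt(10) = 3.162278
Sum = 15.648165
Perimeter = 15.6482

15.6482


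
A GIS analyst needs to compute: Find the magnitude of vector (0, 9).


|u| = sqrt(0^2 + 9^2) = sqrt(81) = 9

9


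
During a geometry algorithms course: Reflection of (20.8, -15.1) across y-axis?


Reflection over y-axis: (x,y) -> (-x,y)
(20.8, -15.1) -> (-20.8, -15.1)

(-20.8, -15.1)


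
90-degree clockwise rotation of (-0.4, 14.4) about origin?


90° CW: (x,y) -> (y, -x)
(-0.4,14.4) -> (14.4, 0.4)

(14.4, 0.4)


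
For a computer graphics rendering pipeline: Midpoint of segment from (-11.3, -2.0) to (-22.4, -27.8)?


M = (((-11.3)+(-22.4))/2, ((-2)+(-27.8))/2)
= (-16.85, -14.9)

(-16.85, -14.9)


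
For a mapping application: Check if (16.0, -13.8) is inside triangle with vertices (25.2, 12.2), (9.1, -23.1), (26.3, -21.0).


Cross products: AB x AP = 93.84, BC x BP = 145.47, CA x CP = 334.04
All same sign? yes

Yes, inside


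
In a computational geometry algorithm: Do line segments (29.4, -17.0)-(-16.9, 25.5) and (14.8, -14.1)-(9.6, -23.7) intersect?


Cross products: d1=155.24, d2=-510.24, d3=486.23, d4=1151.71
d1*d2 < 0 and d3*d4 < 0? no

No, they don't intersect


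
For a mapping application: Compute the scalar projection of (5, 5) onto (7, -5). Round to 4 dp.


u.v = 10, |v| = sqrt(74) = 8.6023
Scalar projection = u.v / |v| = 10 / sqrt(74) = 1.1625

1.1625


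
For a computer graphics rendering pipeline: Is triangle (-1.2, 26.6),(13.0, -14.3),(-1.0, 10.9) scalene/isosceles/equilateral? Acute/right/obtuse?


Side lengths squared: AB^2=1874.45, BC^2=831.04, CA^2=246.53
Sorted: [246.53, 831.04, 1874.45]
By sides: Scalene, By angles: Obtuse

Scalene, Obtuse


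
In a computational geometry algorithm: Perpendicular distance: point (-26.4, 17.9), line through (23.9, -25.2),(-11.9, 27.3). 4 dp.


|cross product| = 1097.77
|line direction| = sqrt(4037.89) = 63.5444
Distance = 1097.77/sqrt(4037.89) = 17.2756

17.2756


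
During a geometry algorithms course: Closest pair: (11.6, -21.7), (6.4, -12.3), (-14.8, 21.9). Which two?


d(P0,P1) = 10.7424, d(P0,P2) = 50.9698, d(P1,P2) = 40.2378
Closest: P0 and P1

Closest pair: (11.6, -21.7) and (6.4, -12.3), distance = 10.7424


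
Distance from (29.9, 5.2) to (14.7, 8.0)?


dx=-15.2, dy=2.8
d^2 = (-15.2)^2 + 2.8^2 = 238.88
d = sqrt(238.88) = 15.4557

15.4557


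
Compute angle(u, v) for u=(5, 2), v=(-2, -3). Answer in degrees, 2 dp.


u.v = -16, |u| = sqrt(29) = 5.3852, |v| = sqrt(13) = 3.6056
cos(theta) = u.v/(|u||v|) = -16/sqrt(377) = -0.824042
theta = acos(-0.824042) = 145.49 degrees

145.49 degrees


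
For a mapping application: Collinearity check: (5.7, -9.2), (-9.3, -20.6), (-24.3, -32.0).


Cross product: ((-9.3)-5.7)*((-32)-(-9.2)) - ((-20.6)-(-9.2))*((-24.3)-5.7)
= 0

Yes, collinear


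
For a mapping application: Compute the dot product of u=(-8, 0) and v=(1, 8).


u . v = u_x*v_x + u_y*v_y = (-8)*1 + 0*8
= (-8) + 0 = -8

-8


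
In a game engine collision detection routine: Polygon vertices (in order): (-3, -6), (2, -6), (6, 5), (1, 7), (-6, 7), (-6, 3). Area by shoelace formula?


Shoelace sum: ((-3)*(-6) - 2*(-6)) + (2*5 - 6*(-6)) + (6*7 - 1*5) + (1*7 - (-6)*7) + ((-6)*3 - (-6)*7) + ((-6)*(-6) - (-3)*3)
= 231
Area = |231|/2 = 115.5

115.5


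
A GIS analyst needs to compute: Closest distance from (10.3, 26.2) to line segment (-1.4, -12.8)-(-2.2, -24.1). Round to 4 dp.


Project P onto AB: t = 0 (clamped to [0,1])
Closest point on segment: (-1.4, -12.8)
Distance: 40.7172

40.7172


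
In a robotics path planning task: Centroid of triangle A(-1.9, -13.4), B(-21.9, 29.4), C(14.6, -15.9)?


Centroid = ((x_A+x_B+x_C)/3, (y_A+y_B+y_C)/3)
= (((-1.9)+(-21.9)+14.6)/3, ((-13.4)+29.4+(-15.9))/3)
= (-3.0667, 0.0333)

(-3.0667, 0.0333)


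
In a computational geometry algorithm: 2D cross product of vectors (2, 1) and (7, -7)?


u x v = u_x*v_y - u_y*v_x = 2*(-7) - 1*7
= (-14) - 7 = -21

-21


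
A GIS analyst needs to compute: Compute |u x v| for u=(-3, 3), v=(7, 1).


|u x v| = |(-3)*1 - 3*7|
= |(-3) - 21| = 24

24


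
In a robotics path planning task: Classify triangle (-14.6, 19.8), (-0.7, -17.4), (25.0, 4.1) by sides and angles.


Side lengths squared: AB^2=1577.05, BC^2=1122.74, CA^2=1814.65
Sorted: [1122.74, 1577.05, 1814.65]
By sides: Scalene, By angles: Acute

Scalene, Acute


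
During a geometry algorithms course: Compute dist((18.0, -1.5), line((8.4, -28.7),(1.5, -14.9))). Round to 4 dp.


|cross product| = 320.16
|line direction| = sqrt(238.05) = 15.4289
Distance = 320.16/sqrt(238.05) = 20.7507

20.7507


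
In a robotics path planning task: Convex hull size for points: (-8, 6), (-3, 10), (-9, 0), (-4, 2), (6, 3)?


Convex hull vertices (CCW): (-9, 0), (6, 3), (-3, 10), (-8, 6)
Count = 4

4


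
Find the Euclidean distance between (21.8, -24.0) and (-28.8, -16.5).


dx=-50.6, dy=7.5
d^2 = (-50.6)^2 + 7.5^2 = 2616.61
d = sqrt(2616.61) = 51.1528

51.1528


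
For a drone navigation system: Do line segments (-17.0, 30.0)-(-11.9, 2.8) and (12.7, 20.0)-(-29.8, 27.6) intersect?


Cross products: d1=-199.28, d2=917.96, d3=756.84, d4=-360.4
d1*d2 < 0 and d3*d4 < 0? yes

Yes, they intersect


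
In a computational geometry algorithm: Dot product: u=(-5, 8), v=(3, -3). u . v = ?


u . v = u_x*v_x + u_y*v_y = (-5)*3 + 8*(-3)
= (-15) + (-24) = -39

-39


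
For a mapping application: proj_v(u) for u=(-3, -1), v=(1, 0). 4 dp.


u.v = -3, |v| = sqrt(1) = 1
Scalar projection = u.v / |v| = -3 / sqrt(1) = -3

-3


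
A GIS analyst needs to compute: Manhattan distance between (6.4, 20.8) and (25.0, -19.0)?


|6.4-25| + |20.8-(-19)| = 18.6 + 39.8 = 58.4

58.4


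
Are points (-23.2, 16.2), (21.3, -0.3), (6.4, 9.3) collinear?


Cross product: (21.3-(-23.2))*(9.3-16.2) - ((-0.3)-16.2)*(6.4-(-23.2))
= 181.35

No, not collinear


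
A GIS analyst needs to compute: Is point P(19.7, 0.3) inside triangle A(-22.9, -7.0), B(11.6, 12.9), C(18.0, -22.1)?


Cross products: AB x AP = -595.89, BC x BP = 202.86, CA x CP = -941.83
All same sign? no

No, outside


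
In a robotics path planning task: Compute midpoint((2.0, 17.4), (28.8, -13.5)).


M = ((2+28.8)/2, (17.4+(-13.5))/2)
= (15.4, 1.95)

(15.4, 1.95)


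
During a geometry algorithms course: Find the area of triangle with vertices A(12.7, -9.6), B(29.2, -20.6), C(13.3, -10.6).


Area = |x_A(y_B-y_C) + x_B(y_C-y_A) + x_C(y_A-y_B)|/2
= |(-127) + (-29.2) + 146.3|/2
= 9.9/2 = 4.95

4.95


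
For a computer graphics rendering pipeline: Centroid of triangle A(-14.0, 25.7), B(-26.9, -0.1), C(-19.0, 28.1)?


Centroid = ((x_A+x_B+x_C)/3, (y_A+y_B+y_C)/3)
= (((-14)+(-26.9)+(-19))/3, (25.7+(-0.1)+28.1)/3)
= (-19.9667, 17.9)

(-19.9667, 17.9)


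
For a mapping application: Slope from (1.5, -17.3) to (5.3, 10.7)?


slope = (y2-y1)/(x2-x1) = (10.7-(-17.3))/(5.3-1.5) = 28/3.8 = 7.3684

7.3684


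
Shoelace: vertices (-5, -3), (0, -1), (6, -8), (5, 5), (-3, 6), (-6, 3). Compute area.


Shoelace sum: ((-5)*(-1) - 0*(-3)) + (0*(-8) - 6*(-1)) + (6*5 - 5*(-8)) + (5*6 - (-3)*5) + ((-3)*3 - (-6)*6) + ((-6)*(-3) - (-5)*3)
= 186
Area = |186|/2 = 93

93


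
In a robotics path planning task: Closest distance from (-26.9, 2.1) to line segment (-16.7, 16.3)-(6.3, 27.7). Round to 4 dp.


Project P onto AB: t = 0 (clamped to [0,1])
Closest point on segment: (-16.7, 16.3)
Distance: 17.4837

17.4837


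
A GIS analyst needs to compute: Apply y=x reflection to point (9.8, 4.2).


Reflection over y=x: (x,y) -> (y,x)
(9.8, 4.2) -> (4.2, 9.8)

(4.2, 9.8)


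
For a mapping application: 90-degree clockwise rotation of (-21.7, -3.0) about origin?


90° CW: (x,y) -> (y, -x)
(-21.7,-3) -> (-3, 21.7)

(-3, 21.7)


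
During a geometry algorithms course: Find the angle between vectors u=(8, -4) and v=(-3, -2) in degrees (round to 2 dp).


u.v = -16, |u| = sqrt(80) = 8.9443, |v| = sqrt(13) = 3.6056
cos(theta) = u.v/(|u||v|) = -16/sqrt(1040) = -0.496139
theta = acos(-0.496139) = 119.74 degrees

119.74 degrees


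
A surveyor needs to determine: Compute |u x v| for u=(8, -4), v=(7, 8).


|u x v| = |8*8 - (-4)*7|
= |64 - (-28)| = 92

92


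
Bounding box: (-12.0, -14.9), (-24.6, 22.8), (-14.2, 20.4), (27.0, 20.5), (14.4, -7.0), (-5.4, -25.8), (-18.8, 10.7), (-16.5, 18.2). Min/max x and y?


x range: [-24.6, 27]
y range: [-25.8, 22.8]
Bounding box: (-24.6,-25.8) to (27,22.8)

(-24.6,-25.8) to (27,22.8)


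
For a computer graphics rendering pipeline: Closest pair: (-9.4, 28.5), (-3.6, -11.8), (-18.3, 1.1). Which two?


d(P0,P1) = 40.7152, d(P0,P2) = 28.8092, d(P1,P2) = 19.5576
Closest: P1 and P2

Closest pair: (-3.6, -11.8) and (-18.3, 1.1), distance = 19.5576


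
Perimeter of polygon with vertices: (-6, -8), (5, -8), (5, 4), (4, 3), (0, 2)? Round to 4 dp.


Sides: (-6, -8)->(5, -8): sqrt(121) = 11, (5, -8)->(5, 4): sqrt(144) = 12, (5, 4)->(4, 3): sqrt(2) = 1.414214, (4, 3)->(0, 2): sqrt(17) = 4.123106, (0, 2)->(-6, -8): sqrt(136) = 11.661904
Sum = 40.199224
Perimeter = 40.1992

40.1992


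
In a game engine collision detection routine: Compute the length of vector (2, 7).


|u| = sqrt(2^2 + 7^2) = sqrt(53) = 7.2801

7.2801


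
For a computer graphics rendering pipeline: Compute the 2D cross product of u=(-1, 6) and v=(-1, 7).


u x v = u_x*v_y - u_y*v_x = (-1)*7 - 6*(-1)
= (-7) - (-6) = -1

-1


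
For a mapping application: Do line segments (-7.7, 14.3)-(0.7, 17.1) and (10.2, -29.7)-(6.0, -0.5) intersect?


Cross products: d1=337.88, d2=80.84, d3=-419.72, d4=-162.68
d1*d2 < 0 and d3*d4 < 0? no

No, they don't intersect


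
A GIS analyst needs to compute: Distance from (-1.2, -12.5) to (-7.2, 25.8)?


dx=-6, dy=38.3
d^2 = (-6)^2 + 38.3^2 = 1502.89
d = sqrt(1502.89) = 38.7671

38.7671


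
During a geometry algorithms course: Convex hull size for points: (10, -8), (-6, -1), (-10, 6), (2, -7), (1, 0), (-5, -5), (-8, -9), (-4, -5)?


Convex hull vertices (CCW): (-10, 6), (-8, -9), (10, -8), (1, 0)
Count = 4

4


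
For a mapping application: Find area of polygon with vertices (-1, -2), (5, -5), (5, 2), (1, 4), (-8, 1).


Shoelace sum: ((-1)*(-5) - 5*(-2)) + (5*2 - 5*(-5)) + (5*4 - 1*2) + (1*1 - (-8)*4) + ((-8)*(-2) - (-1)*1)
= 118
Area = |118|/2 = 59

59


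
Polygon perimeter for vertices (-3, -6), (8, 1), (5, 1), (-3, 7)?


Sides: (-3, -6)->(8, 1): sqrt(170) = 13.038405, (8, 1)->(5, 1): sqrt(9) = 3, (5, 1)->(-3, 7): sqrt(100) = 10, (-3, 7)->(-3, -6): sqrt(169) = 13
Sum = 39.038405
Perimeter = 39.0384

39.0384


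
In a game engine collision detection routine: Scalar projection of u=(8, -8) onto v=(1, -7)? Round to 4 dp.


u.v = 64, |v| = sqrt(50) = 7.0711
Scalar projection = u.v / |v| = 64 / sqrt(50) = 9.051

9.051


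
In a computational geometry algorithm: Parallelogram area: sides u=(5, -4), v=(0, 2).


|u x v| = |5*2 - (-4)*0|
= |10 - 0| = 10

10


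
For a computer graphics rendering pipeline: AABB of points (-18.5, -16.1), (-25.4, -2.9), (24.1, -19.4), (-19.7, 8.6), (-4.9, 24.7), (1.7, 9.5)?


x range: [-25.4, 24.1]
y range: [-19.4, 24.7]
Bounding box: (-25.4,-19.4) to (24.1,24.7)

(-25.4,-19.4) to (24.1,24.7)


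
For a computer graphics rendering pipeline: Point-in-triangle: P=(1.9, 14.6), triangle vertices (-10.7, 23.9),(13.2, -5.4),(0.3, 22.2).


Cross products: AB x AP = 146.91, BC x BP = 53.88, CA x CP = 80.88
All same sign? yes

Yes, inside


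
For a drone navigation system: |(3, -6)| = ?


|u| = sqrt(3^2 + (-6)^2) = sqrt(45) = 6.7082

6.7082


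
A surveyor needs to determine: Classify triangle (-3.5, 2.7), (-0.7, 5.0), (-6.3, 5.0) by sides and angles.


Side lengths squared: AB^2=13.13, BC^2=31.36, CA^2=13.13
Sorted: [13.13, 13.13, 31.36]
By sides: Isosceles, By angles: Obtuse

Isosceles, Obtuse


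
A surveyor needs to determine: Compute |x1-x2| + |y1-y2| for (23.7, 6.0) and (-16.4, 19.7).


|23.7-(-16.4)| + |6-19.7| = 40.1 + 13.7 = 53.8

53.8


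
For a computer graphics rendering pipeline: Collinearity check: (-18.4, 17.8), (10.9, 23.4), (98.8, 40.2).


Cross product: (10.9-(-18.4))*(40.2-17.8) - (23.4-17.8)*(98.8-(-18.4))
= 0

Yes, collinear


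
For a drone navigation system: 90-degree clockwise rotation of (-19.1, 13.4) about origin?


90° CW: (x,y) -> (y, -x)
(-19.1,13.4) -> (13.4, 19.1)

(13.4, 19.1)


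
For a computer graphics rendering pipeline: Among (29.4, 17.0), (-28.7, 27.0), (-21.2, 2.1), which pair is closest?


d(P0,P1) = 58.9543, d(P0,P2) = 52.7482, d(P1,P2) = 26.005
Closest: P1 and P2

Closest pair: (-28.7, 27.0) and (-21.2, 2.1), distance = 26.005


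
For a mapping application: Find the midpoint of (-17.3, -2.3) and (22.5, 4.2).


M = (((-17.3)+22.5)/2, ((-2.3)+4.2)/2)
= (2.6, 0.95)

(2.6, 0.95)


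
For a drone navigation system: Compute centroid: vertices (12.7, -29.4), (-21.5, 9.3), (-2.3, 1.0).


Centroid = ((x_A+x_B+x_C)/3, (y_A+y_B+y_C)/3)
= ((12.7+(-21.5)+(-2.3))/3, ((-29.4)+9.3+1)/3)
= (-3.7, -6.3667)

(-3.7, -6.3667)


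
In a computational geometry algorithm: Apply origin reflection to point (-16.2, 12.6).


Reflection over origin: (x,y) -> (-x,-y)
(-16.2, 12.6) -> (16.2, -12.6)

(16.2, -12.6)


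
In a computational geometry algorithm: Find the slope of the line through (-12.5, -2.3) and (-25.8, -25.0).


slope = (y2-y1)/(x2-x1) = ((-25)-(-2.3))/((-25.8)-(-12.5)) = (-22.7)/(-13.3) = 1.7068

1.7068


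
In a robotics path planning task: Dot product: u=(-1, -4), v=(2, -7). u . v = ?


u . v = u_x*v_x + u_y*v_y = (-1)*2 + (-4)*(-7)
= (-2) + 28 = 26

26


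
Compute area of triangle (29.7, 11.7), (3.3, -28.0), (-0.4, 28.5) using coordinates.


Area = |x_A(y_B-y_C) + x_B(y_C-y_A) + x_C(y_A-y_B)|/2
= |(-1678.05) + 55.44 + (-15.88)|/2
= 1638.49/2 = 819.245

819.245


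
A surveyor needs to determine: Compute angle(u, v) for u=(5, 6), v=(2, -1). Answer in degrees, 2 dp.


u.v = 4, |u| = sqrt(61) = 7.8102, |v| = sqrt(5) = 2.2361
cos(theta) = u.v/(|u||v|) = 4/sqrt(305) = 0.229039
theta = acos(0.229039) = 76.76 degrees

76.76 degrees


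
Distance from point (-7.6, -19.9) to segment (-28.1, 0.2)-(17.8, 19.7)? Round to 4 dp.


Project P onto AB: t = 0.2207 (clamped to [0,1])
Closest point on segment: (-17.9679, 4.5045)
Distance: 26.5155

26.5155


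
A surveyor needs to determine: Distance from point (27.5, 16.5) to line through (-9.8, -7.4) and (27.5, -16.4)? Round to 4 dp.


|cross product| = 1227.17
|line direction| = sqrt(1472.29) = 38.3704
Distance = 1227.17/sqrt(1472.29) = 31.9822

31.9822


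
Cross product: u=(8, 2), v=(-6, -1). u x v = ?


u x v = u_x*v_y - u_y*v_x = 8*(-1) - 2*(-6)
= (-8) - (-12) = 4

4


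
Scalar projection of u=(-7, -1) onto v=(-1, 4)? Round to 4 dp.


u.v = 3, |v| = sqrt(17) = 4.1231
Scalar projection = u.v / |v| = 3 / sqrt(17) = 0.7276

0.7276


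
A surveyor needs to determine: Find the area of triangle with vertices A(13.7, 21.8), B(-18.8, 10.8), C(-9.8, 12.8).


Area = |x_A(y_B-y_C) + x_B(y_C-y_A) + x_C(y_A-y_B)|/2
= |(-27.4) + 169.2 + (-107.8)|/2
= 34/2 = 17

17


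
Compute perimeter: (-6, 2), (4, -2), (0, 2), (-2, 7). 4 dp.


Sides: (-6, 2)->(4, -2): sqrt(116) = 10.77033, (4, -2)->(0, 2): sqrt(32) = 5.656854, (0, 2)->(-2, 7): sqrt(29) = 5.385165, (-2, 7)->(-6, 2): sqrt(41) = 6.403124
Sum = 28.215473
Perimeter = 28.2155

28.2155


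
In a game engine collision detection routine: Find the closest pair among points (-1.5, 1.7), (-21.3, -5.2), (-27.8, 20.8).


d(P0,P1) = 20.9678, d(P0,P2) = 32.5038, d(P1,P2) = 26.8002
Closest: P0 and P1

Closest pair: (-1.5, 1.7) and (-21.3, -5.2), distance = 20.9678


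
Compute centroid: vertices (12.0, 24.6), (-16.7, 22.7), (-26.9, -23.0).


Centroid = ((x_A+x_B+x_C)/3, (y_A+y_B+y_C)/3)
= ((12+(-16.7)+(-26.9))/3, (24.6+22.7+(-23))/3)
= (-10.5333, 8.1)

(-10.5333, 8.1)


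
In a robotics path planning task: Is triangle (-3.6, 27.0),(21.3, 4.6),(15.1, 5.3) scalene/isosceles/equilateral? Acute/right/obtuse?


Side lengths squared: AB^2=1121.77, BC^2=38.93, CA^2=820.58
Sorted: [38.93, 820.58, 1121.77]
By sides: Scalene, By angles: Obtuse

Scalene, Obtuse


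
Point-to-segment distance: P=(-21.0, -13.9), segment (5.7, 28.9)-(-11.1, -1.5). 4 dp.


Project P onto AB: t = 1 (clamped to [0,1])
Closest point on segment: (-11.1, -1.5)
Distance: 15.8673

15.8673


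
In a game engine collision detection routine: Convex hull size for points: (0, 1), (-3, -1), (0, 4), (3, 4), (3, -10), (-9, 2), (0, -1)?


Convex hull vertices (CCW): (-9, 2), (3, -10), (3, 4), (0, 4)
Count = 4

4


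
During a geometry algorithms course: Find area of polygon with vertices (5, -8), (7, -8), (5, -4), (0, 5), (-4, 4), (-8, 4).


Shoelace sum: (5*(-8) - 7*(-8)) + (7*(-4) - 5*(-8)) + (5*5 - 0*(-4)) + (0*4 - (-4)*5) + ((-4)*4 - (-8)*4) + ((-8)*(-8) - 5*4)
= 133
Area = |133|/2 = 66.5

66.5


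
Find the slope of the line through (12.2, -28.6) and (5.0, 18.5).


slope = (y2-y1)/(x2-x1) = (18.5-(-28.6))/(5-12.2) = 47.1/(-7.2) = -6.5417

-6.5417


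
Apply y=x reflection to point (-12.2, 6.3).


Reflection over y=x: (x,y) -> (y,x)
(-12.2, 6.3) -> (6.3, -12.2)

(6.3, -12.2)


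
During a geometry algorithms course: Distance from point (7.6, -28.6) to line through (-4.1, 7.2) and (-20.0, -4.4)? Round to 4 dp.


|cross product| = 704.94
|line direction| = sqrt(387.37) = 19.6817
Distance = 704.94/sqrt(387.37) = 35.817

35.817


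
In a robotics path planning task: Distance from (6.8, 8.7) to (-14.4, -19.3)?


dx=-21.2, dy=-28
d^2 = (-21.2)^2 + (-28)^2 = 1233.44
d = sqrt(1233.44) = 35.1204

35.1204


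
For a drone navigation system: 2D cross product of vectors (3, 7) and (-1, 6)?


u x v = u_x*v_y - u_y*v_x = 3*6 - 7*(-1)
= 18 - (-7) = 25

25


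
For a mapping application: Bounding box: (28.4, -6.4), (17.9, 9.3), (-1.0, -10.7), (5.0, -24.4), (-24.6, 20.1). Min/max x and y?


x range: [-24.6, 28.4]
y range: [-24.4, 20.1]
Bounding box: (-24.6,-24.4) to (28.4,20.1)

(-24.6,-24.4) to (28.4,20.1)


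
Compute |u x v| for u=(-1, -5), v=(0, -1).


|u x v| = |(-1)*(-1) - (-5)*0|
= |1 - 0| = 1

1


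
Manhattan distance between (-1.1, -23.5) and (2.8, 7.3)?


|(-1.1)-2.8| + |(-23.5)-7.3| = 3.9 + 30.8 = 34.7

34.7


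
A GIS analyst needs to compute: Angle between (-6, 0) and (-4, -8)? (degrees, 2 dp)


u.v = 24, |u| = sqrt(36) = 6, |v| = sqrt(80) = 8.9443
cos(theta) = u.v/(|u||v|) = 24/sqrt(2880) = 0.447214
theta = acos(0.447214) = 63.43 degrees

63.43 degrees


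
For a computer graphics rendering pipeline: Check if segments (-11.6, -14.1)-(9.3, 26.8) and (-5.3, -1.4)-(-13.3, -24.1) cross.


Cross products: d1=-41.41, d2=105.82, d3=7.76, d4=-139.47
d1*d2 < 0 and d3*d4 < 0? yes

Yes, they intersect


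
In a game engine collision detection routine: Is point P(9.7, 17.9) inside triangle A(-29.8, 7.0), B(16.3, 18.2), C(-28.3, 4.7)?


Cross products: AB x AP = 60.09, BC x BP = -75.72, CA x CP = -107.2
All same sign? no

No, outside


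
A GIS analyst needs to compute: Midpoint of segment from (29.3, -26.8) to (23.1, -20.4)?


M = ((29.3+23.1)/2, ((-26.8)+(-20.4))/2)
= (26.2, -23.6)

(26.2, -23.6)


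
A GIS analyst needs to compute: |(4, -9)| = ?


|u| = sqrt(4^2 + (-9)^2) = sqrt(97) = 9.8489

9.8489


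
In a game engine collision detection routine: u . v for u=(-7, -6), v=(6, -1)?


u . v = u_x*v_x + u_y*v_y = (-7)*6 + (-6)*(-1)
= (-42) + 6 = -36

-36


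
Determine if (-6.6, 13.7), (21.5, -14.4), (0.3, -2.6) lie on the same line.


Cross product: (21.5-(-6.6))*((-2.6)-13.7) - ((-14.4)-13.7)*(0.3-(-6.6))
= -264.14

No, not collinear


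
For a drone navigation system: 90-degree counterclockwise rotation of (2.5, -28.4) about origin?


90° CCW: (x,y) -> (-y, x)
(2.5,-28.4) -> (28.4, 2.5)

(28.4, 2.5)


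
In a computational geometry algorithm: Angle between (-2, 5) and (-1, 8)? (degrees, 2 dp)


u.v = 42, |u| = sqrt(29) = 5.3852, |v| = sqrt(65) = 8.0623
cos(theta) = u.v/(|u||v|) = 42/sqrt(1885) = 0.967372
theta = acos(0.967372) = 14.68 degrees

14.68 degrees


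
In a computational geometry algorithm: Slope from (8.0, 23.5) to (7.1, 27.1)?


slope = (y2-y1)/(x2-x1) = (27.1-23.5)/(7.1-8) = 3.6/(-0.9) = -4

-4


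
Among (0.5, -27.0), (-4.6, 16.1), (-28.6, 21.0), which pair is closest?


d(P0,P1) = 43.4007, d(P0,P2) = 56.1321, d(P1,P2) = 24.4951
Closest: P1 and P2

Closest pair: (-4.6, 16.1) and (-28.6, 21.0), distance = 24.4951


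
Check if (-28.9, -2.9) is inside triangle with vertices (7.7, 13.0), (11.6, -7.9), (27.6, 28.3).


Cross products: AB x AP = -826.95, BC x BP = 1546.1, CA x CP = -243.57
All same sign? no

No, outside


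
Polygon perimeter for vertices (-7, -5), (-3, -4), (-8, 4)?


Sides: (-7, -5)->(-3, -4): sqrt(17) = 4.123106, (-3, -4)->(-8, 4): sqrt(89) = 9.433981, (-8, 4)->(-7, -5): sqrt(82) = 9.055385
Sum = 22.612472
Perimeter = 22.6125

22.6125


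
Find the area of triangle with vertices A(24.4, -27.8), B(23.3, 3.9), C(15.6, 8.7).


Area = |x_A(y_B-y_C) + x_B(y_C-y_A) + x_C(y_A-y_B)|/2
= |(-117.12) + 850.45 + (-494.52)|/2
= 238.81/2 = 119.405

119.405


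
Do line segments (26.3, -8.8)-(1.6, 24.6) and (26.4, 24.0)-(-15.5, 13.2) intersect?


Cross products: d1=1373.24, d2=-292.98, d3=-813.5, d4=852.72
d1*d2 < 0 and d3*d4 < 0? yes

Yes, they intersect


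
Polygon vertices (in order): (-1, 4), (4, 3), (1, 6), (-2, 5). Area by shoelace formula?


Shoelace sum: ((-1)*3 - 4*4) + (4*6 - 1*3) + (1*5 - (-2)*6) + ((-2)*4 - (-1)*5)
= 16
Area = |16|/2 = 8

8


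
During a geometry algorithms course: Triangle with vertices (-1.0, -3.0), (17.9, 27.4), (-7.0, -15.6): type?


Side lengths squared: AB^2=1281.37, BC^2=2469.01, CA^2=194.76
Sorted: [194.76, 1281.37, 2469.01]
By sides: Scalene, By angles: Obtuse

Scalene, Obtuse


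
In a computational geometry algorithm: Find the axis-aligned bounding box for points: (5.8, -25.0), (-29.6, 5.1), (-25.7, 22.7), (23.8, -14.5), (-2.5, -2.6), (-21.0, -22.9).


x range: [-29.6, 23.8]
y range: [-25, 22.7]
Bounding box: (-29.6,-25) to (23.8,22.7)

(-29.6,-25) to (23.8,22.7)


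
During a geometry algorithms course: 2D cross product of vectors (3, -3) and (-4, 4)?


u x v = u_x*v_y - u_y*v_x = 3*4 - (-3)*(-4)
= 12 - 12 = 0

0


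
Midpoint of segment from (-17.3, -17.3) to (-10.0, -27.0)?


M = (((-17.3)+(-10))/2, ((-17.3)+(-27))/2)
= (-13.65, -22.15)

(-13.65, -22.15)


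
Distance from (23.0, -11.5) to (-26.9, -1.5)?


dx=-49.9, dy=10
d^2 = (-49.9)^2 + 10^2 = 2590.01
d = sqrt(2590.01) = 50.8921

50.8921


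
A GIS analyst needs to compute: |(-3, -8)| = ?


|u| = sqrt((-3)^2 + (-8)^2) = sqrt(73) = 8.544

8.544


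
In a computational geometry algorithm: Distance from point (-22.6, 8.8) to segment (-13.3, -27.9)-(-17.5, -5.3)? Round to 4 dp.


Project P onto AB: t = 1 (clamped to [0,1])
Closest point on segment: (-17.5, -5.3)
Distance: 14.994

14.994


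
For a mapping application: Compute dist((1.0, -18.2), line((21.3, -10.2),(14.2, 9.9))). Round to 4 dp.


|cross product| = 464.83
|line direction| = sqrt(454.42) = 21.3171
Distance = 464.83/sqrt(454.42) = 21.8055

21.8055


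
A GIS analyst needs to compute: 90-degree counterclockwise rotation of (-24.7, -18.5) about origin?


90° CCW: (x,y) -> (-y, x)
(-24.7,-18.5) -> (18.5, -24.7)

(18.5, -24.7)


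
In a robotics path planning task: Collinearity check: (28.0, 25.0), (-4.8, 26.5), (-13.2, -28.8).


Cross product: ((-4.8)-28)*((-28.8)-25) - (26.5-25)*((-13.2)-28)
= 1826.44

No, not collinear


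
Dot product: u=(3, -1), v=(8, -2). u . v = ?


u . v = u_x*v_x + u_y*v_y = 3*8 + (-1)*(-2)
= 24 + 2 = 26

26


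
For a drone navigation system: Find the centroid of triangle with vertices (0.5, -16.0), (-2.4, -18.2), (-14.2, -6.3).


Centroid = ((x_A+x_B+x_C)/3, (y_A+y_B+y_C)/3)
= ((0.5+(-2.4)+(-14.2))/3, ((-16)+(-18.2)+(-6.3))/3)
= (-5.3667, -13.5)

(-5.3667, -13.5)


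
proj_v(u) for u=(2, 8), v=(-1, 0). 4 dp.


u.v = -2, |v| = sqrt(1) = 1
Scalar projection = u.v / |v| = -2 / sqrt(1) = -2

-2


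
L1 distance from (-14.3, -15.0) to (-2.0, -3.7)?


|(-14.3)-(-2)| + |(-15)-(-3.7)| = 12.3 + 11.3 = 23.6

23.6


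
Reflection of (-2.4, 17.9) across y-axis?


Reflection over y-axis: (x,y) -> (-x,y)
(-2.4, 17.9) -> (2.4, 17.9)

(2.4, 17.9)


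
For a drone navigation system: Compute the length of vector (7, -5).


|u| = sqrt(7^2 + (-5)^2) = sqrt(74) = 8.6023

8.6023


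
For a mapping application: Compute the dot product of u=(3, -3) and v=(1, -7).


u . v = u_x*v_x + u_y*v_y = 3*1 + (-3)*(-7)
= 3 + 21 = 24

24


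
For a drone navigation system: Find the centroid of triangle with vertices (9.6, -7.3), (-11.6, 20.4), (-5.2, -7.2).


Centroid = ((x_A+x_B+x_C)/3, (y_A+y_B+y_C)/3)
= ((9.6+(-11.6)+(-5.2))/3, ((-7.3)+20.4+(-7.2))/3)
= (-2.4, 1.9667)

(-2.4, 1.9667)


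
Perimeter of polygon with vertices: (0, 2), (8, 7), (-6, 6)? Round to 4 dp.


Sides: (0, 2)->(8, 7): sqrt(89) = 9.433981, (8, 7)->(-6, 6): sqrt(197) = 14.035669, (-6, 6)->(0, 2): sqrt(52) = 7.211103
Sum = 30.680753
Perimeter = 30.6808

30.6808
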